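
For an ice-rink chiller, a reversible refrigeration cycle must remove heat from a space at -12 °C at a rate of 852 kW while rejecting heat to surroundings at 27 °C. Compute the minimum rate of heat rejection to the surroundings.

Q̇_H ≈ 979.2 kW

T_H = 27 °C → 27 + 273.15 = 300.15 K.
T_C = -12 °C → -12 + 273.15 = 261.15 K.
For a reversible cycle Q_H/Q_C = T_H/T_C, so Q_H = Q_C·T_H/T_C = 852 × 300.15/261.15 = 979.2 kW.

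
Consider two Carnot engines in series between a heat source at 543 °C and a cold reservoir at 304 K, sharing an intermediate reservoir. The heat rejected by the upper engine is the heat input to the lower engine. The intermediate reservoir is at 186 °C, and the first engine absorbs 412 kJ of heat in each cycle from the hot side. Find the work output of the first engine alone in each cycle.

T_H = 543 °C → 543 + 273.15 = 816.15 K.
T_m = 186 °C → 186 + 273.15 = 459.15 K.
First-stage efficiency η₁ = 1 − T_m/T_H = 1 − 459.15/816.15 = 0.4374.
W₁ = η₁·Q_H = 0.4374 × 412 = 180.2 kJ.

W₁ ≈ 180.2 kJ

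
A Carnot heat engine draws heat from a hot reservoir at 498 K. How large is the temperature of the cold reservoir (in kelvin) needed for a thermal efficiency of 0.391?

T_C ≈ 303 K

From η = 1 − T_C/T_H, T_C = T_H·(1 − η) = 498.00 × (1 − 0.391) = 303 K.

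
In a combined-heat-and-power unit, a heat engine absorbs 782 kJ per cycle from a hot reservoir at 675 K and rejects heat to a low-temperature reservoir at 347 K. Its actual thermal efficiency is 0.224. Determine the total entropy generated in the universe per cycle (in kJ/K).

W = η·Q_H = 0.224 × 782 = 175.2 kJ, so Q_C = Q_H − W = 606.8 kJ.
Reservoir entropy changes: ΔS_H = −Q_H/T_H = −782/675.00 = -1.159 kJ/K and ΔS_C = +Q_C/T_C = 606.8/347.00 = 1.749 kJ/K.
ΔS_univ = −Q_H/T_H + Q_C/T_C = 0.5903 kJ/K (> 0, since η = 0.224 < η_Carnot = 0.486).

ΔS_univ ≈ 0.5903 kJ/K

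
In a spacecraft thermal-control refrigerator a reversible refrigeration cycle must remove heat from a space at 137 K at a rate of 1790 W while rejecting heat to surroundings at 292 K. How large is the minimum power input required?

COP_R = T_C/(T_H − T_C) = 137.00/155.00 = 0.8839.
W = Q_C/COP_R = 1790/0.8839 = 2025 W.

Ẇ_in ≈ 2025 W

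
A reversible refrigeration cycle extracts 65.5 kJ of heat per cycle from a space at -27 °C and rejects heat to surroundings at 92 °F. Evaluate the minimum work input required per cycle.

T_H = 92 °F → (92 − 32) × 5/9 = 33.33 °C = 306.48 K.
T_C = -27 °C → -27 + 273.15 = 246.15 K.
Carnot COP: COP_R = T_C/(T_H − T_C) = 246.15/60.33 = 4.0798.
W = Q_C/COP_R = 65.5/4.0798 = 16.1 kJ.

W_in ≈ 16.1 kJ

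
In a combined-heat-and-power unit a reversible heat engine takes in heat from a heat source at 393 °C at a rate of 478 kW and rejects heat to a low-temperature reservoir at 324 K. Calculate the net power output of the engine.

T_H = 393 °C → 393 + 273.15 = 666.15 K.
The Carnot efficiency is η = 1 − T_C/T_H = 1 − 324.00/666.15 = 0.5136.
W = η·Q_H = 0.5136 × 478 = 246 kW.

Ẇ ≈ 246 kW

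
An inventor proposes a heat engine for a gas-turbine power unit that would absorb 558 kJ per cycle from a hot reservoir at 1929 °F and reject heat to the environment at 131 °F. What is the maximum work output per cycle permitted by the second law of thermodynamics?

W_max ≈ 420.0 kJ

T_H = 1929 °F → (1929 − 32) × 5/9 = 1053.89 °C = 1327.04 K.
T_C = 131 °F → (131 − 32) × 5/9 = 55.00 °C = 328.15 K.
The upper bound on efficiency is η_max = 1 − T_C/T_H = 1 − 328.15/1327.04 = 0.7527.
W_max = η_max · Q_H = 0.7527 × 558 = 420.0 kJ.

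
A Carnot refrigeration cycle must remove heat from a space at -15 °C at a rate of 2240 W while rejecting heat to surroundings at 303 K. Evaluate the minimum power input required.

Ẇ_in ≈ 389 W

T_C = -15 °C → -15 + 273.15 = 258.15 K.
For a reversible refrigerator, COP_R = T_C/(T_H − T_C) = 258.15/44.85 = 5.7559.
W = Q_C/COP_R = 2240/5.7559 = 389 W.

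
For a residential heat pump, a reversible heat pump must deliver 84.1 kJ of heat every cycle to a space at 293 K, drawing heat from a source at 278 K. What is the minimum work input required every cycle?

W_in ≈ 4.31 kJ

For a reversible heat pump, COP_HP = T_H/(T_H − T_C) = 293.00/15.00 = 19.5333.
W = Q_H/COP_HP = 84.1/19.5333 = 4.31 kJ.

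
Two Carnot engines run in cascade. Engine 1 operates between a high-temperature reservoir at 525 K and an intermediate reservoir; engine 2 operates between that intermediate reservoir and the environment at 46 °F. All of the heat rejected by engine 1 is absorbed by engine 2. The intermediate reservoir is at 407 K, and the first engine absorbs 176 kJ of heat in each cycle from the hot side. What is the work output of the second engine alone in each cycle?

T_C = 46 °F → (46 − 32) × 5/9 = 7.78 °C = 280.93 K.
Heat entering the second stage: Q_m = Q_H·(T_m/T_H) = 176 × 407.00/525.00 = 136 kJ.
Second-stage efficiency η₂ = 1 − T_C/T_m = 1 − 280.93/407.00 = 0.3098, so W₂ = η₂·Q_m = 42.3 kJ.

W₂ ≈ 42.3 kJ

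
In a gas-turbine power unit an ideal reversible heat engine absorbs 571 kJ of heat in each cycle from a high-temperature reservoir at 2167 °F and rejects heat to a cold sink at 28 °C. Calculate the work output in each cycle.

T_H = 2167 °F → (2167 − 32) × 5/9 = 1186.11 °C = 1459.26 K.
T_C = 28 °C → 28 + 273.15 = 301.15 K.
For a reversible engine, η = 1 − T_C/T_H = 1 − 301.15/1459.26 = 0.7936.
W = η·Q_H = 0.7936 × 571 = 453 kJ.

W ≈ 453 kJ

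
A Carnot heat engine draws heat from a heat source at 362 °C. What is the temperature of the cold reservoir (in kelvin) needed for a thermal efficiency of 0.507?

T_H = 362 °C → 362 + 273.15 = 635.15 K.
From η = 1 − T_C/T_H, T_C = T_H·(1 − η) = 635.15 × (1 − 0.507) = 313 K.

T_C ≈ 313 K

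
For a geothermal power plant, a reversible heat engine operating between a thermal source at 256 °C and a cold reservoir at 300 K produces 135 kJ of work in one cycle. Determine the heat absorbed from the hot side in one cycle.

Q_H ≈ 312 kJ

T_H = 256 °C → 256 + 273.15 = 529.15 K.
Carnot efficiency: η = 1 − T_C/T_H = 1 − 300.00/529.15 = 0.4331.
Q_H = W/η = 135/0.4331 = 312 kJ.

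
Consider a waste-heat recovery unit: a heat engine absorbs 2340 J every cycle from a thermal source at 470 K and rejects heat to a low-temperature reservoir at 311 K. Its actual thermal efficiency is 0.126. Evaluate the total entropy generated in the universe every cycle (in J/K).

W = η·Q_H = 0.126 × 2340 = 294.8 J, so Q_C = Q_H − W = 2045 J.
Reservoir entropy changes: ΔS_H = −Q_H/T_H = −2340/470.00 = -4.979 J/K and ΔS_C = +Q_C/T_C = 2045/311.00 = 6.576 J/K.
ΔS_univ = −Q_H/T_H + Q_C/T_C = 1.597 J/K (> 0, since η = 0.126 < η_Carnot = 0.338).

ΔS_univ ≈ 1.597 J/K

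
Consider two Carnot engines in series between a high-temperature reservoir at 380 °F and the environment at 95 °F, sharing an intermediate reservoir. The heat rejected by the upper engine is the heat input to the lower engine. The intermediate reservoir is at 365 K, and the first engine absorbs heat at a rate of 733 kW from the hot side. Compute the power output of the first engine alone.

Ẇ₁ ≈ 159.5 kW

T_H = 380 °F → (380 − 32) × 5/9 = 193.33 °C = 466.48 K.
T_C = 95 °F → (95 − 32) × 5/9 = 35.00 °C = 308.15 K.
First-stage efficiency η₁ = 1 − T_m/T_H = 1 − 365.00/466.48 = 0.2175.
W₁ = η₁·Q_H = 0.2175 × 733 = 159.5 kW.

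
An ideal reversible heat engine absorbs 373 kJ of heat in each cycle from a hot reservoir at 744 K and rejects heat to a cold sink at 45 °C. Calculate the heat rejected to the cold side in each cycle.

Q_C ≈ 159.5 kJ

T_C = 45 °C → 45 + 273.15 = 318.15 K.
η_rev = 1 − T_C/T_H = 1 − 318.15/744.00 = 0.5724.
For a reversible cycle Q_C/Q_H = T_C/T_H, so Q_C = 373 × 318.15/744.00 = 159.5 kJ.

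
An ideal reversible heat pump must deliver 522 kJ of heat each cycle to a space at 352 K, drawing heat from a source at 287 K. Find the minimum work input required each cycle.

For a reversible heat pump, COP_HP = T_H/(T_H − T_C) = 352.00/65.00 = 5.4154.
W = Q_H/COP_HP = 522/5.4154 = 96.39 kJ.

W_in ≈ 96.39 kJ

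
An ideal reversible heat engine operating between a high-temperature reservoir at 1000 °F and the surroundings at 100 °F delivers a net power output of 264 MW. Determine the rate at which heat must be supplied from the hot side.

Q̇_H ≈ 428 MW

T_H = 1000 °F → (1000 − 32) × 5/9 = 537.78 °C = 810.93 K.
T_C = 100 °F → (100 − 32) × 5/9 = 37.78 °C = 310.93 K.
For a reversible engine, η = 1 − T_C/T_H = 1 − 310.93/810.93 = 0.6166.
Q_H = W/η = 264/0.6166 = 428 MW.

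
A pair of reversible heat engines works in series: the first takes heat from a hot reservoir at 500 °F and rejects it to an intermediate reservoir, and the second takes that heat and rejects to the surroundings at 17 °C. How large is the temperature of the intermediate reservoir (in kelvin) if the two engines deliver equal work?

T_H = 500 °F → (500 − 32) × 5/9 = 260.00 °C = 533.15 K.
T_C = 17 °C → 17 + 273.15 = 290.15 K.
For reversible stages Q_m = Q_H·(T_m/T_H). Setting W₁ = Q_H(1 − T_m/T_H) equal to W₂ = Q_m(1 − T_C/T_m) = Q_H·(T_m − T_C)/T_H gives T_H − T_m = T_m − T_C, so T_m = (T_H + T_C)/2 = (533.15 + 290.15)/2 = 411.6 K.

T_m ≈ 411.6 K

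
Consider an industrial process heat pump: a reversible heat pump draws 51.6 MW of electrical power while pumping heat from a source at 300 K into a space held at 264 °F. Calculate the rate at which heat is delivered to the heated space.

Q̇_H ≈ 203 MW

T_H = 264 °F → (264 − 32) × 5/9 = 128.89 °C = 402.04 K.
Reversible heating COP: COP_HP = T_H/(T_H − T_C) = 402.04/102.04 = 3.9401.
Q_H = COP_HP · W = 3.9401 × 51.6 = 203 MW.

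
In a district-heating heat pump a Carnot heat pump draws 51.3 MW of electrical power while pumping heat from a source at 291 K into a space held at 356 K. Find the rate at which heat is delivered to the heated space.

COP_HP = T_H/(T_H − T_C) = 356.00/65.00 = 5.4769.
Q_H = COP_HP · W = 5.4769 × 51.3 = 281 MW.

Q̇_H ≈ 281 MW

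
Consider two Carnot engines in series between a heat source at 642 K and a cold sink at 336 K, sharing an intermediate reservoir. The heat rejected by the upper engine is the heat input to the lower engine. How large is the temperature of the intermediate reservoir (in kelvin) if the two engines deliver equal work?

For reversible stages Q_m = Q_H·(T_m/T_H). Setting W₁ = Q_H(1 − T_m/T_H) equal to W₂ = Q_m(1 − T_C/T_m) = Q_H·(T_m − T_C)/T_H gives T_H − T_m = T_m − T_C, so T_m = (T_H + T_C)/2 = (642.00 + 336.00)/2 = 489 K.

T_m ≈ 489 K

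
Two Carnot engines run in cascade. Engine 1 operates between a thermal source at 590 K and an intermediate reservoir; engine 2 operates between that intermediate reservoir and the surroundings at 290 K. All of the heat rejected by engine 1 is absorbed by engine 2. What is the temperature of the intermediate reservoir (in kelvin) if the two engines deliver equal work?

T_m ≈ 440 K

For reversible stages Q_m = Q_H·(T_m/T_H). Setting W₁ = Q_H(1 − T_m/T_H) equal to W₂ = Q_m(1 − T_C/T_m) = Q_H·(T_m − T_C)/T_H gives T_H − T_m = T_m − T_C, so T_m = (T_H + T_C)/2 = (590.00 + 290.00)/2 = 440 K.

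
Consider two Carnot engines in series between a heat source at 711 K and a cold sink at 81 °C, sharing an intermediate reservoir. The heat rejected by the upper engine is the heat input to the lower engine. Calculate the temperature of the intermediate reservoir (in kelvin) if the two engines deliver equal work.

T_C = 81 °C → 81 + 273.15 = 354.15 K.
For reversible stages Q_m = Q_H·(T_m/T_H). Setting W₁ = Q_H(1 − T_m/T_H) equal to W₂ = Q_m(1 − T_C/T_m) = Q_H·(T_m − T_C)/T_H gives T_H − T_m = T_m − T_C, so T_m = (T_H + T_C)/2 = (711.00 + 354.15)/2 = 533 K.

T_m ≈ 533 K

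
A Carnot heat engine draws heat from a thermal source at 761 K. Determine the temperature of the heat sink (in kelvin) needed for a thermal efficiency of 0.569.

T_C ≈ 328 K

From η = 1 − T_C/T_H, T_C = T_H·(1 − η) = 761.00 × (1 − 0.569) = 328 K.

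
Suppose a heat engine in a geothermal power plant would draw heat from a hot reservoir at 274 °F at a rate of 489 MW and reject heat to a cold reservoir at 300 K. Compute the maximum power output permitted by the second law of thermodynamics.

T_H = 274 °F → (274 − 32) × 5/9 = 134.44 °C = 407.59 K.
No engine can exceed the Carnot limit: η_max = 1 − T_C/T_H = 1 − 300.00/407.59 = 0.2640.
W_max = η_max · Q_H = 0.2640 × 489 = 129.1 MW.

Ẇ_max ≈ 129.1 MW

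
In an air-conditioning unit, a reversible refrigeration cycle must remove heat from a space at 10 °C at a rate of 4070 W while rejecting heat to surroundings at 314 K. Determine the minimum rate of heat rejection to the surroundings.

T_C = 10 °C → 10 + 273.15 = 283.15 K.
For a reversible cycle Q_H/Q_C = T_H/T_C, so Q_H = Q_C·T_H/T_C = 4070 × 314.00/283.15 = 4513 W.

Q̇_H ≈ 4513 W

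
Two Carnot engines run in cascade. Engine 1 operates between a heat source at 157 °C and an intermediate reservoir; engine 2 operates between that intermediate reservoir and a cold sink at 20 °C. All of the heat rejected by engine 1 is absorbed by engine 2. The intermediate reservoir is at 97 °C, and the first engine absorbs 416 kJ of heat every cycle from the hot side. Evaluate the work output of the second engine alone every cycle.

W₂ ≈ 74.5 kJ

T_H = 157 °C → 157 + 273.15 = 430.15 K.
T_C = 20 °C → 20 + 273.15 = 293.15 K.
T_m = 97 °C → 97 + 273.15 = 370.15 K.
Heat entering the second stage: Q_m = Q_H·(T_m/T_H) = 416 × 370.15/430.15 = 358 kJ.
Second-stage efficiency η₂ = 1 − T_C/T_m = 1 − 293.15/370.15 = 0.2080, so W₂ = η₂·Q_m = 74.5 kJ.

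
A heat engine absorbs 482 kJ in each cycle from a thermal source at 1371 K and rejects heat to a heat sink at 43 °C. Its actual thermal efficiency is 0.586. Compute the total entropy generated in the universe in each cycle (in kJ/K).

ΔS_univ ≈ 0.280 kJ/K

T_C = 43 °C → 43 + 273.15 = 316.15 K.
W = η·Q_H = 0.586 × 482 = 282.5 kJ, so Q_C = Q_H − W = 199.5 kJ.
The hot reservoir loses entropy Q_H/T_H = 482/1371.00 = 0.3516 kJ/K; the cold reservoir gains Q_C/T_C = 199.5/316.15 = 0.6312 kJ/K.
ΔS_univ = −Q_H/T_H + Q_C/T_C = 0.280 kJ/K (> 0, since η = 0.586 < η_Carnot = 0.769).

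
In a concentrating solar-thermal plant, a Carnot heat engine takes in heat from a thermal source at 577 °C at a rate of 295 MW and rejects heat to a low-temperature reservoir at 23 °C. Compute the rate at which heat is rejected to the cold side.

Q̇_C ≈ 103 MW

T_H = 577 °C → 577 + 273.15 = 850.15 K.
T_C = 23 °C → 23 + 273.15 = 296.15 K.
Carnot efficiency: η = 1 − T_C/T_H = 1 − 296.15/850.15 = 0.6516.
For a reversible cycle Q_C/Q_H = T_C/T_H, so Q_C = 295 × 296.15/850.15 = 103 MW.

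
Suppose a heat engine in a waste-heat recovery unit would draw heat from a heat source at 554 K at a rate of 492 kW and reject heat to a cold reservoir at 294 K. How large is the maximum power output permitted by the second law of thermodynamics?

No engine can exceed the Carnot limit: η_max = 1 − T_C/T_H = 1 − 294.00/554.00 = 0.4693.
W_max = η_max · Q_H = 0.4693 × 492 = 230.9 kW.

Ẇ_max ≈ 230.9 kW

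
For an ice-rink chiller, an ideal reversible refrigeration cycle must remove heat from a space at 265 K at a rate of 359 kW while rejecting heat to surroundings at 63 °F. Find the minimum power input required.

Ẇ_in ≈ 34.4 kW

T_H = 63 °F → (63 − 32) × 5/9 = 17.22 °C = 290.37 K.
COP_R = T_C/(T_H − T_C) = 265.00/25.37 = 10.4445.
W = Q_C/COP_R = 359/10.4445 = 34.4 kW.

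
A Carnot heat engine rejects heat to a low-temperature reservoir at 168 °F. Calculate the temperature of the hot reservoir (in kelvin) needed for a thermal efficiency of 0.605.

T_C = 168 °F → (168 − 32) × 5/9 = 75.56 °C = 348.71 K.
From η = 1 − T_C/T_H, solving for T_H gives T_H = T_C/(1 − η) = 348.71/(1 − 0.605) = 883 K.

T_H ≈ 883 K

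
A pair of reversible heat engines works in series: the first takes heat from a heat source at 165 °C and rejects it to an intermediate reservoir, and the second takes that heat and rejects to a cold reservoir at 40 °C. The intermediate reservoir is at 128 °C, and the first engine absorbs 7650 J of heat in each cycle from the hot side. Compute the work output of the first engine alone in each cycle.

W₁ ≈ 646.0 J

T_H = 165 °C → 165 + 273.15 = 438.15 K.
T_C = 40 °C → 40 + 273.15 = 313.15 K.
T_m = 128 °C → 128 + 273.15 = 401.15 K.
First-stage efficiency η₁ = 1 − T_m/T_H = 1 − 401.15/438.15 = 0.0844.
W₁ = η₁·Q_H = 0.0844 × 7650 = 646.0 J.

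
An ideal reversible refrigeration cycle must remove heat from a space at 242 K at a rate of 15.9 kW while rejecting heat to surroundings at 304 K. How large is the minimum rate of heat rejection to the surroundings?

For a reversible cycle Q_H/Q_C = T_H/T_C, so Q_H = Q_C·T_H/T_C = 15.9 × 304.00/242.00 = 20.0 kW.

Q̇_H ≈ 20.0 kW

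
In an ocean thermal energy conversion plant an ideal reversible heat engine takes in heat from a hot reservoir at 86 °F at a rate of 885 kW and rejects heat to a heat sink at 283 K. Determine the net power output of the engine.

Ẇ ≈ 58.8 kW

T_H = 86 °F → (86 − 32) × 5/9 = 30.00 °C = 303.15 K.
Since the cycle is reversible, η = 1 − T_C/T_H = 1 − 283.00/303.15 = 0.0665.
W = η·Q_H = 0.0665 × 885 = 58.8 kW.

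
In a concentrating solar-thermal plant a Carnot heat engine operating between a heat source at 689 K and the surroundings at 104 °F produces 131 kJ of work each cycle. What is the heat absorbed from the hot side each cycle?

Q_H ≈ 240.1 kJ

T_C = 104 °F → (104 − 32) × 5/9 = 40.00 °C = 313.15 K.
Carnot efficiency: η = 1 − T_C/T_H = 1 − 313.15/689.00 = 0.5455.
Q_H = W/η = 131/0.5455 = 240.1 kJ.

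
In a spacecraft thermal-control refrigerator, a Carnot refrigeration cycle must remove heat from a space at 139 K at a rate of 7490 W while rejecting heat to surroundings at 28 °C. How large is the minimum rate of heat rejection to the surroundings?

T_H = 28 °C → 28 + 273.15 = 301.15 K.
For a reversible cycle Q_H/Q_C = T_H/T_C, so Q_H = Q_C·T_H/T_C = 7490 × 301.15/139.00 = 16200 W.

Q̇_H ≈ 16200 W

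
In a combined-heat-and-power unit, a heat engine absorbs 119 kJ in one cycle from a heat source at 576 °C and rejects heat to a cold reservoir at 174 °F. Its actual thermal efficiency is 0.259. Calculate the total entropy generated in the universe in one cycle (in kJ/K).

ΔS_univ ≈ 0.110 kJ/K

T_H = 576 °C → 576 + 273.15 = 849.15 K.
T_C = 174 °F → (174 − 32) × 5/9 = 78.89 °C = 352.04 K.
W = η·Q_H = 0.259 × 119 = 30.82 kJ, so Q_C = Q_H − W = 88.18 kJ.
Entropy balance on the reservoirs: −Q_H/T_H = -0.1401 kJ/K, +Q_C/T_C = 0.2505 kJ/K.
ΔS_univ = −Q_H/T_H + Q_C/T_C = 0.110 kJ/K (> 0, since η = 0.259 < η_Carnot = 0.585).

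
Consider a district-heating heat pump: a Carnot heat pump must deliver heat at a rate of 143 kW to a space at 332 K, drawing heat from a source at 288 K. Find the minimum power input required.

COP_HP = T_H/(T_H − T_C) = 332.00/44.00 = 7.5455.
W = Q_H/COP_HP = 143/7.5455 = 19.0 kW.

Ẇ_in ≈ 19.0 kW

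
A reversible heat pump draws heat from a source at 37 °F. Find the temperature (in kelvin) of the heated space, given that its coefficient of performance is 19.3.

T_H ≈ 291 K

T_C = 37 °F → (37 − 32) × 5/9 = 2.78 °C = 275.93 K.
COP_HP = T_H/(T_H − T_C) ⇒ T_H = T_C·COP_HP/(COP_HP − 1) = 275.93 × 19.3/(19.3 − 1) = 291 K.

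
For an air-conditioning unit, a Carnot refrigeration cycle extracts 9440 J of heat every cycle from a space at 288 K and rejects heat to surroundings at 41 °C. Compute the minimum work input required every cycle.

T_H = 41 °C → 41 + 273.15 = 314.15 K.
For a reversible refrigerator, COP_R = T_C/(T_H − T_C) = 288.00/26.15 = 11.0134.
W = Q_C/COP_R = 9440/11.0134 = 857.1 J.

W_in ≈ 857.1 J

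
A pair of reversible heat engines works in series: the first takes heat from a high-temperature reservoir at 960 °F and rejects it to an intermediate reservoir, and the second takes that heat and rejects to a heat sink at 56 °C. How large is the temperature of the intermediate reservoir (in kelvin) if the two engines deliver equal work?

T_H = 960 °F → (960 − 32) × 5/9 = 515.56 °C = 788.71 K.
T_C = 56 °C → 56 + 273.15 = 329.15 K.
For reversible stages Q_m = Q_H·(T_m/T_H). Setting W₁ = Q_H(1 − T_m/T_H) equal to W₂ = Q_m(1 − T_C/T_m) = Q_H·(T_m − T_C)/T_H gives T_H − T_m = T_m − T_C, so T_m = (T_H + T_C)/2 = (788.71 + 329.15)/2 = 559 K.

T_m ≈ 559 K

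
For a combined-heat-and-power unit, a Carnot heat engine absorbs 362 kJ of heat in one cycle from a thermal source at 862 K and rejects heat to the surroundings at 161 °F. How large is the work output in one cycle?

W ≈ 217.2 kJ

T_C = 161 °F → (161 − 32) × 5/9 = 71.67 °C = 344.82 K.
The Carnot efficiency is η = 1 − T_C/T_H = 1 − 344.82/862.00 = 0.6000.
W = η·Q_H = 0.6000 × 362 = 217.2 kJ.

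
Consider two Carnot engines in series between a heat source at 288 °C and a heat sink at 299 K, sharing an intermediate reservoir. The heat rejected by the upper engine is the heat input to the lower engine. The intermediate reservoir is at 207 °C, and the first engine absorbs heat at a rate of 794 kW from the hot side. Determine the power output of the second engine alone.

T_H = 288 °C → 288 + 273.15 = 561.15 K.
T_m = 207 °C → 207 + 273.15 = 480.15 K.
Heat entering the second stage: Q_m = Q_H·(T_m/T_H) = 794 × 480.15/561.15 = 679 kW.
Second-stage efficiency η₂ = 1 − T_C/T_m = 1 − 299.00/480.15 = 0.3773, so W₂ = η₂·Q_m = 256 kW.

Ẇ₂ ≈ 256 kW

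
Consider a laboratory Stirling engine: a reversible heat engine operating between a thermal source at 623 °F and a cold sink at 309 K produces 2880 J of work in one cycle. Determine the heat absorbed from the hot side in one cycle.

T_H = 623 °F → (623 − 32) × 5/9 = 328.33 °C = 601.48 K.
Since the cycle is reversible, η = 1 − T_C/T_H = 1 − 309.00/601.48 = 0.4863.
Q_H = W/η = 2880/0.4863 = 5920 J.

Q_H ≈ 5920 J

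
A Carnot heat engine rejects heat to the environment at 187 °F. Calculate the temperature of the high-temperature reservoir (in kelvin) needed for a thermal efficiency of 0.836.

T_H ≈ 2190 K

T_C = 187 °F → (187 − 32) × 5/9 = 86.11 °C = 359.26 K.
From η = 1 − T_C/T_H, solving for T_H gives T_H = T_C/(1 − η) = 359.26/(1 − 0.836) = 2190 K.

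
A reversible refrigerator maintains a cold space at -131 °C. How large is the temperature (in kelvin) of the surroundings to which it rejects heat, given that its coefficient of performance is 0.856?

T_H ≈ 308 K

T_C = -131 °C → -131 + 273.15 = 142.15 K.
COP_R = T_C/(T_H − T_C) ⇒ T_H = T_C·(1 + 1/COP_R) = 142.15 × (1 + 1/0.856) = 308 K.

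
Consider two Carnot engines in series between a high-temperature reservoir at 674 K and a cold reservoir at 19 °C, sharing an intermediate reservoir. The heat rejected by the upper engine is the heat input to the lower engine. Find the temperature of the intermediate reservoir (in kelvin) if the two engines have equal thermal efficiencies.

T_m ≈ 444 K

T_C = 19 °C → 19 + 273.15 = 292.15 K.
Equal efficiencies require 1 − T_m/T_H = 1 − T_C/T_m, i.e. T_m/T_H = T_C/T_m, so T_m = √(T_H·T_C) = √(674.00 × 292.15) = 444 K.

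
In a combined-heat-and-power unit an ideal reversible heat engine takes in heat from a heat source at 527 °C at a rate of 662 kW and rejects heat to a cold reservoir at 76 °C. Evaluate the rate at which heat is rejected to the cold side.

T_H = 527 °C → 527 + 273.15 = 800.15 K.
T_C = 76 °C → 76 + 273.15 = 349.15 K.
The Carnot efficiency is η = 1 − T_C/T_H = 1 − 349.15/800.15 = 0.5636.
For a reversible cycle Q_C/Q_H = T_C/T_H, so Q_C = 662 × 349.15/800.15 = 288.9 kW.

Q̇_C ≈ 288.9 kW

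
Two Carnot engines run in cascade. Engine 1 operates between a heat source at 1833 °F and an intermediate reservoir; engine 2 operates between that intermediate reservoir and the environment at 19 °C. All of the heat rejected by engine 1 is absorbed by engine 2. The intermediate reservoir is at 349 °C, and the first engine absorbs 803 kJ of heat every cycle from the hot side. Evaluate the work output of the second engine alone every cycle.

W₂ ≈ 208 kJ

T_H = 1833 °F → (1833 − 32) × 5/9 = 1000.56 °C = 1273.71 K.
T_C = 19 °C → 19 + 273.15 = 292.15 K.
T_m = 349 °C → 349 + 273.15 = 622.15 K.
Heat entering the second stage: Q_m = Q_H·(T_m/T_H) = 803 × 622.15/1273.71 = 392 kJ.
Second-stage efficiency η₂ = 1 − T_C/T_m = 1 − 292.15/622.15 = 0.5304, so W₂ = η₂·Q_m = 208 kJ.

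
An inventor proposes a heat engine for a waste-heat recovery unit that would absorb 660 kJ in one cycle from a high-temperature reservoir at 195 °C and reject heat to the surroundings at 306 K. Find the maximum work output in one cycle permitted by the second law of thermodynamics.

W_max ≈ 229 kJ

T_H = 195 °C → 195 + 273.15 = 468.15 K.
The upper bound on efficiency is η_max = 1 − T_C/T_H = 1 − 306.00/468.15 = 0.3464.
W_max = η_max · Q_H = 0.3464 × 660 = 229 kJ.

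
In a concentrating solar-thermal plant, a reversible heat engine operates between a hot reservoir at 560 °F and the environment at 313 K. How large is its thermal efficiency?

T_H = 560 °F → (560 − 32) × 5/9 = 293.33 °C = 566.48 K.
Carnot efficiency: η = 1 − T_C/T_H = 1 − 313.00/566.48 = 0.447.

η ≈ 0.447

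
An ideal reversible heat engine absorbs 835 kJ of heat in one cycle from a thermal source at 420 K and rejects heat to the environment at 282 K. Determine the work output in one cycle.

η_rev = 1 − T_C/T_H = 1 − 282.00/420.00 = 0.3286.
W = η·Q_H = 0.3286 × 835 = 274 kJ.

W ≈ 274 kJ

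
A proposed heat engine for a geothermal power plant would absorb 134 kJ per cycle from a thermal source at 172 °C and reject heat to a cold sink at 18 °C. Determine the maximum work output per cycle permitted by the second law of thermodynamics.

W_max ≈ 46.36 kJ

T_H = 172 °C → 172 + 273.15 = 445.15 K.
T_C = 18 °C → 18 + 273.15 = 291.15 K.
The upper bound on efficiency is η_max = 1 − T_C/T_H = 1 − 291.15/445.15 = 0.3460.
W_max = η_max · Q_H = 0.3460 × 134 = 46.36 kJ.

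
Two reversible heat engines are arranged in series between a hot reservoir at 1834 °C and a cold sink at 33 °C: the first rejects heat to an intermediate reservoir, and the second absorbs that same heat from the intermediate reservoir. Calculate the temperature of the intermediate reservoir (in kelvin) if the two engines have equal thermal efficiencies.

T_m ≈ 803 K

T_H = 1834 °C → 1834 + 273.15 = 2107.15 K.
T_C = 33 °C → 33 + 273.15 = 306.15 K.
Equal efficiencies require 1 − T_m/T_H = 1 − T_C/T_m, i.e. T_m/T_H = T_C/T_m, so T_m = √(T_H·T_C) = √(2107.15 × 306.15) = 803 K.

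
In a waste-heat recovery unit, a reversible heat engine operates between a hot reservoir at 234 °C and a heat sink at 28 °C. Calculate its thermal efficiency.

T_H = 234 °C → 234 + 273.15 = 507.15 K.
T_C = 28 °C → 28 + 273.15 = 301.15 K.
Carnot efficiency: η = 1 − T_C/T_H = 1 − 301.15/507.15 = 0.406.

η ≈ 0.406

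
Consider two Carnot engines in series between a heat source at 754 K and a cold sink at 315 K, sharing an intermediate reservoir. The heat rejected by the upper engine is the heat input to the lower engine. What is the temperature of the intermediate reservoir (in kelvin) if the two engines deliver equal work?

For reversible stages Q_m = Q_H·(T_m/T_H). Setting W₁ = Q_H(1 − T_m/T_H) equal to W₂ = Q_m(1 − T_C/T_m) = Q_H·(T_m − T_C)/T_H gives T_H − T_m = T_m − T_C, so T_m = (T_H + T_C)/2 = (754.00 + 315.00)/2 = 534 K.

T_m ≈ 534 K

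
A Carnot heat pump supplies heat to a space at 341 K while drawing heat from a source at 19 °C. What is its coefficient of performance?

T_C = 19 °C → 19 + 273.15 = 292.15 K.
The Carnot heat-pump COP is COP_HP = T_H/(T_H − T_C) = 341.00/(341.00 − 292.15) = 6.98.

COP_HP ≈ 6.98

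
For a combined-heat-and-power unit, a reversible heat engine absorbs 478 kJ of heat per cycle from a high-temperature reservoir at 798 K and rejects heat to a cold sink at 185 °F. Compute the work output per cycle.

W ≈ 263 kJ

T_C = 185 °F → (185 − 32) × 5/9 = 85.00 °C = 358.15 K.
The Carnot efficiency is η = 1 − T_C/T_H = 1 − 358.15/798.00 = 0.5512.
W = η·Q_H = 0.5512 × 478 = 263 kJ.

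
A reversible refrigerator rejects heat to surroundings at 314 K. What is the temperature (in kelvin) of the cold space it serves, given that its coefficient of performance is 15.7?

T_C ≈ 295 K

COP_R = T_C/(T_H − T_C) ⇒ T_C = T_H·COP_R/(1 + COP_R) = 314.00 × 15.7/(1 + 15.7) = 295 K.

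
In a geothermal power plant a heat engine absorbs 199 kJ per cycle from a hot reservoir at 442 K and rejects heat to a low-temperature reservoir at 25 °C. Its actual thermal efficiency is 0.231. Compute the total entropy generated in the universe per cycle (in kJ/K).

T_C = 25 °C → 25 + 273.15 = 298.15 K.
W = η·Q_H = 0.231 × 199 = 45.97 kJ, so Q_C = Q_H − W = 153.0 kJ.
Reservoir entropy changes: ΔS_H = −Q_H/T_H = −199/442.00 = -0.4502 kJ/K and ΔS_C = +Q_C/T_C = 153.0/298.15 = 0.5133 kJ/K.
ΔS_univ = −Q_H/T_H + Q_C/T_C = 0.06304 kJ/K (> 0, since η = 0.231 < η_Carnot = 0.325).

ΔS_univ ≈ 0.06304 kJ/K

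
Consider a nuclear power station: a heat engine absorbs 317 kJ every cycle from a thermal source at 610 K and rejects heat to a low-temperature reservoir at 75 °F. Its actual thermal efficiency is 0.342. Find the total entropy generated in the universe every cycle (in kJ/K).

T_C = 75 °F → (75 − 32) × 5/9 = 23.89 °C = 297.04 K.
W = η·Q_H = 0.342 × 317 = 108.4 kJ, so Q_C = Q_H − W = 208.6 kJ.
The hot reservoir loses entropy Q_H/T_H = 317/610.00 = 0.5197 kJ/K; the cold reservoir gains Q_C/T_C = 208.6/297.04 = 0.7022 kJ/K.
ΔS_univ = −Q_H/T_H + Q_C/T_C = 0.183 kJ/K (> 0, since η = 0.342 < η_Carnot = 0.513).

ΔS_univ ≈ 0.183 kJ/K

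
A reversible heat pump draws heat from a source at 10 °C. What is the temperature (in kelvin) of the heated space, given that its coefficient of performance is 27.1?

T_H ≈ 294 K

T_C = 10 °C → 10 + 273.15 = 283.15 K.
COP_HP = T_H/(T_H − T_C) ⇒ T_H = T_C·COP_HP/(COP_HP − 1) = 283.15 × 27.1/(27.1 − 1) = 294 K.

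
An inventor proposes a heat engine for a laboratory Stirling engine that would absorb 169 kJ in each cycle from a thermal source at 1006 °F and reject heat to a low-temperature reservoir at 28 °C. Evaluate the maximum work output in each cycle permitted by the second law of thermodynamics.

T_H = 1006 °F → (1006 − 32) × 5/9 = 541.11 °C = 814.26 K.
T_C = 28 °C → 28 + 273.15 = 301.15 K.
The second-law ceiling is the Carnot efficiency, η_max = 1 − T_C/T_H = 1 − 301.15/814.26 = 0.6302.
W_max = η_max · Q_H = 0.6302 × 169 = 106 kJ.

W_max ≈ 106 kJ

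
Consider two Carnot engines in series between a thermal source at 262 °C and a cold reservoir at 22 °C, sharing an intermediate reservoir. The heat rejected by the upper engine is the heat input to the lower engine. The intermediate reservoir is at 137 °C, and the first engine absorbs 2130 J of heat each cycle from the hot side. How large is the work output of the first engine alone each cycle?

T_H = 262 °C → 262 + 273.15 = 535.15 K.
T_C = 22 °C → 22 + 273.15 = 295.15 K.
T_m = 137 °C → 137 + 273.15 = 410.15 K.
First-stage efficiency η₁ = 1 − T_m/T_H = 1 − 410.15/535.15 = 0.2336.
W₁ = η₁·Q_H = 0.2336 × 2130 = 497.5 J.

W₁ ≈ 497.5 J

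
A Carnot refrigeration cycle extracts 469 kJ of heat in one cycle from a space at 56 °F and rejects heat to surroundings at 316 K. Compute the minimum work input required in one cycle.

T_C = 56 °F → (56 − 32) × 5/9 = 13.33 °C = 286.48 K.
The reversible coefficient of performance is COP_R = T_C/(T_H − T_C) = 286.48/29.52 = 9.7058.
W = Q_C/COP_R = 469/9.7058 = 48.3 kJ.

W_in ≈ 48.3 kJ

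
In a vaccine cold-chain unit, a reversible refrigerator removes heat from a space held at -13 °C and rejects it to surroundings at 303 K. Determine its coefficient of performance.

COP_R ≈ 6.071

T_C = -13 °C → -13 + 273.15 = 260.15 K.
For a reversible refrigerator, COP_R = T_C/(T_H − T_C) = 260.15/(303.00 − 260.15) = 6.071.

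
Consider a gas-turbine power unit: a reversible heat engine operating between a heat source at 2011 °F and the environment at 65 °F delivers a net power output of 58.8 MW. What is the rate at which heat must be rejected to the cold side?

Q̇_C ≈ 15.9 MW

T_H = 2011 °F → (2011 − 32) × 5/9 = 1099.44 °C = 1372.59 K.
T_C = 65 °F → (65 − 32) × 5/9 = 18.33 °C = 291.48 K.
Carnot efficiency: η = 1 − T_C/T_H = 1 − 291.48/1372.59 = 0.7876.
Since Q_C/Q_H = T_C/T_H and Q_H = W/η, Q_C = W·T_C/(T_H − T_C) = 58.8 × 291.48/1081.11 = 15.9 MW.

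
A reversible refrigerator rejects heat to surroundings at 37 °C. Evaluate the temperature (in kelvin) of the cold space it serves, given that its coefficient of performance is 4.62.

T_H = 37 °C → 37 + 273.15 = 310.15 K.
COP_R = T_C/(T_H − T_C) ⇒ T_C = T_H·COP_R/(1 + COP_R) = 310.15 × 4.62/(1 + 4.62) = 255 K.

T_C ≈ 255 K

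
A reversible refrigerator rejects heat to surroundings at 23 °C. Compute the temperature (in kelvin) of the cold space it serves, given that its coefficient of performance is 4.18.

T_C ≈ 239 K

T_H = 23 °C → 23 + 273.15 = 296.15 K.
COP_R = T_C/(T_H − T_C) ⇒ T_C = T_H·COP_R/(1 + COP_R) = 296.15 × 4.18/(1 + 4.18) = 239 K.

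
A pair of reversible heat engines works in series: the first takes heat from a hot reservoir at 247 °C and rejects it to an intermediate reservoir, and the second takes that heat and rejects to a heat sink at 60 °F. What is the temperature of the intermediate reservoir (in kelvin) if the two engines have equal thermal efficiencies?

T_m ≈ 388 K

T_H = 247 °C → 247 + 273.15 = 520.15 K.
T_C = 60 °F → (60 − 32) × 5/9 = 15.56 °C = 288.71 K.
Equal efficiencies require 1 − T_m/T_H = 1 − T_C/T_m, i.e. T_m/T_H = T_C/T_m, so T_m = √(T_H·T_C) = √(520.15 × 288.71) = 388 K.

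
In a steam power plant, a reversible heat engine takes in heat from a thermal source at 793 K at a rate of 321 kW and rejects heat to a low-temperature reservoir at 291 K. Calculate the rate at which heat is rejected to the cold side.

Carnot efficiency: η = 1 − T_C/T_H = 1 − 291.00/793.00 = 0.6330.
For a reversible cycle Q_C/Q_H = T_C/T_H, so Q_C = 321 × 291.00/793.00 = 117.8 kW.

Q̇_C ≈ 117.8 kW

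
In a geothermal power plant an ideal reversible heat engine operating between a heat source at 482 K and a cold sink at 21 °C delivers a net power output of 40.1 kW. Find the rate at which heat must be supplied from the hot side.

Q̇_H ≈ 103 kW

T_C = 21 °C → 21 + 273.15 = 294.15 K.
The Carnot efficiency is η = 1 − T_C/T_H = 1 − 294.15/482.00 = 0.3897.
Q_H = W/η = 40.1/0.3897 = 103 kW.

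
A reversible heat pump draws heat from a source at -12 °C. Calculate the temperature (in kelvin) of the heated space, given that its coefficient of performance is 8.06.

T_H ≈ 298 K

T_C = -12 °C → -12 + 273.15 = 261.15 K.
COP_HP = T_H/(T_H − T_C) ⇒ T_H = T_C·COP_HP/(COP_HP − 1) = 261.15 × 8.06/(8.06 − 1) = 298 K.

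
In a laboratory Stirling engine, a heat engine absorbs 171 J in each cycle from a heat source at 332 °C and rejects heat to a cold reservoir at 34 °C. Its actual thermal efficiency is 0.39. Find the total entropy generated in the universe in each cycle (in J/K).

ΔS_univ ≈ 0.0570 J/K

T_H = 332 °C → 332 + 273.15 = 605.15 K.
T_C = 34 °C → 34 + 273.15 = 307.15 K.
W = η·Q_H = 0.39 × 171 = 66.69 J, so Q_C = Q_H − W = 104.3 J.
The hot reservoir loses entropy Q_H/T_H = 171/605.15 = 0.2826 J/K; the cold reservoir gains Q_C/T_C = 104.3/307.15 = 0.3396 J/K.
ΔS_univ = −Q_H/T_H + Q_C/T_C = 0.0570 J/K (> 0, since η = 0.39 < η_Carnot = 0.492).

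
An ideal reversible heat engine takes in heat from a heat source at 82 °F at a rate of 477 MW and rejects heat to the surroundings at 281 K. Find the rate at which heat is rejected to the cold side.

Q̇_C ≈ 445 MW

T_H = 82 °F → (82 − 32) × 5/9 = 27.78 °C = 300.93 K.
For a reversible engine, η = 1 − T_C/T_H = 1 − 281.00/300.93 = 0.0662.
For a reversible cycle Q_C/Q_H = T_C/T_H, so Q_C = 477 × 281.00/300.93 = 445 MW.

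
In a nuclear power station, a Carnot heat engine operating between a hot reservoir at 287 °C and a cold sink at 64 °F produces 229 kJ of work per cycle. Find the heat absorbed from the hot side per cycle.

Q_H ≈ 476.5 kJ

T_H = 287 °C → 287 + 273.15 = 560.15 K.
T_C = 64 °F → (64 − 32) × 5/9 = 17.78 °C = 290.93 K.
η_rev = 1 − T_C/T_H = 1 − 290.93/560.15 = 0.4806.
Q_H = W/η = 229/0.4806 = 476.5 kJ.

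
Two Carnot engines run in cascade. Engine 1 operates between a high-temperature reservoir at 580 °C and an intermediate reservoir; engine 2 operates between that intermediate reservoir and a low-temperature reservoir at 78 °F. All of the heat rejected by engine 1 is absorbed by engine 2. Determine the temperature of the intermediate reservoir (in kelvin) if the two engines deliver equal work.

T_m ≈ 576 K

T_H = 580 °C → 580 + 273.15 = 853.15 K.
T_C = 78 °F → (78 − 32) × 5/9 = 25.56 °C = 298.71 K.
For reversible stages Q_m = Q_H·(T_m/T_H). Setting W₁ = Q_H(1 − T_m/T_H) equal to W₂ = Q_m(1 − T_C/T_m) = Q_H·(T_m − T_C)/T_H gives T_H − T_m = T_m − T_C, so T_m = (T_H + T_C)/2 = (853.15 + 298.71)/2 = 576 K.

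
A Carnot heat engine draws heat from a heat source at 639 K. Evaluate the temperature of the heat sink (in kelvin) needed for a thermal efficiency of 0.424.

T_C ≈ 368 K

From η = 1 − T_C/T_H, T_C = T_H·(1 − η) = 639.00 × (1 − 0.424) = 368 K.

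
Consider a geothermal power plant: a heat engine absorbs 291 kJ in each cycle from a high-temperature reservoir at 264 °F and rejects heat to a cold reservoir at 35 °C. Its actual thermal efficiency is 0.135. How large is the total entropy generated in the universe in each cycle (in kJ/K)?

ΔS_univ ≈ 0.0930 kJ/K

T_H = 264 °F → (264 − 32) × 5/9 = 128.89 °C = 402.04 K.
T_C = 35 °C → 35 + 273.15 = 308.15 K.
W = η·Q_H = 0.135 × 291 = 39.29 kJ, so Q_C = Q_H − W = 251.7 kJ.
Entropy balance on the reservoirs: −Q_H/T_H = -0.7238 kJ/K, +Q_C/T_C = 0.8169 kJ/K.
ΔS_univ = −Q_H/T_H + Q_C/T_C = 0.0930 kJ/K (> 0, since η = 0.135 < η_Carnot = 0.234).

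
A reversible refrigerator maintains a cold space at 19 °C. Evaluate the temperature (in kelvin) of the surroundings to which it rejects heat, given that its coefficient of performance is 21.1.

T_C = 19 °C → 19 + 273.15 = 292.15 K.
COP_R = T_C/(T_H − T_C) ⇒ T_H = T_C·(1 + 1/COP_R) = 292.15 × (1 + 1/21.1) = 306 K.

T_H ≈ 306 K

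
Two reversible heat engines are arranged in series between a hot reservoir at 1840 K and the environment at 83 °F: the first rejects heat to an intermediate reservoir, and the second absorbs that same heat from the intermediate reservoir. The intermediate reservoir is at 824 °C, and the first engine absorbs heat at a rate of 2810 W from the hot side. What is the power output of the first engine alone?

T_C = 83 °F → (83 − 32) × 5/9 = 28.33 °C = 301.48 K.
T_m = 824 °C → 824 + 273.15 = 1097.15 K.
First-stage efficiency η₁ = 1 − T_m/T_H = 1 − 1097.15/1840.00 = 0.4037.
W₁ = η₁·Q_H = 0.4037 × 2810 = 1130 W.

Ẇ₁ ≈ 1130 W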